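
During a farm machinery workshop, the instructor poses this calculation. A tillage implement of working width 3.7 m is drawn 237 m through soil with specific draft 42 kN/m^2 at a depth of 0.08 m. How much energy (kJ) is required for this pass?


E = k * d * w * L
  = 42 * 0.08 * 3.7 * 237
  = 2946.38 kJ


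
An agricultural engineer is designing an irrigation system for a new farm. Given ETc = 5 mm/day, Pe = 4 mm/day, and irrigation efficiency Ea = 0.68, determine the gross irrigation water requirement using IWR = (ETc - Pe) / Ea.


IWR = (ETc - Pe) / Ea
    = (5 - 4) / 0.68
    = 1 / 0.68
    = 1.47 mm/day


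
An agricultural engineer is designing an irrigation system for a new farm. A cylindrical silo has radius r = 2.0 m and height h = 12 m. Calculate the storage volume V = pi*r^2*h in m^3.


V = pi * r^2 * h
  = pi * 2.0^2 * 12
  = pi * 4 * 12
  = 150.80 m^3


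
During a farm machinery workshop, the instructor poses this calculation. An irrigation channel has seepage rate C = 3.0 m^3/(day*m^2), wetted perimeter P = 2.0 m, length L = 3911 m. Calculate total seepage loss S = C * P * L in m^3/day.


S = C * P * L
  = 3.0 * 2.0 * 3911
  = 23466 m^3/day


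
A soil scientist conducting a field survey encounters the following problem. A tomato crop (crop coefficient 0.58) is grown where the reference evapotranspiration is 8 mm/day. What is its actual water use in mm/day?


ETc = Kc * ET0
    = 0.58 * 8
    = 4.64 mm/day


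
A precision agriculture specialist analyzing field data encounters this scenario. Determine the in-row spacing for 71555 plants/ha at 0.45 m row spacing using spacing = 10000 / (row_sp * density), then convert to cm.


spacing = 10000 / (row_sp * density)
        = 10000 / (0.45 * 71555)
        = 10000 / 32199.75
        = 0.31056 m = 31.06 cm


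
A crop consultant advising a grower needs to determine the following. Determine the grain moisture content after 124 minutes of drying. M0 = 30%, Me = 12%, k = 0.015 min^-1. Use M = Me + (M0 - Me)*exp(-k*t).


M = Me + (M0 - Me) * e^(-k*t)
  = 12 + (30 - 12) * e^(-0.015*124)
  = 12 + 18 * e^(-1.860)
  = 12 + 18 * 0.15567
  = 12 + 2.8021
  = 14.80%


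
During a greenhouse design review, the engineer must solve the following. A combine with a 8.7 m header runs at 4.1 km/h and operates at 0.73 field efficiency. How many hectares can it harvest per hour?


C = w * v * eta_f / 10
  = 8.7 * 4.1 * 0.73 / 10
  = 26.04 / 10
  = 2.60 ha/h


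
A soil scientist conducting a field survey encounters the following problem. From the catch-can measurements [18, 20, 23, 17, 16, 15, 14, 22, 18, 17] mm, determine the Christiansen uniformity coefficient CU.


xbar = 180 / 10 = 18
sum|xi - xbar| = 22
CU = 100 * (1 - 22 / (10 * 18))
   = 100 * (1 - 0.1222)
   = 87.78%


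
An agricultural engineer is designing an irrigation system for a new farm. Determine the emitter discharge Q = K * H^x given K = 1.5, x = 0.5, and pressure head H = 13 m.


Q = K * H^x
  = 1.5 * 13^0.5
  = 1.5 * 3.6056
  = 5.41 L/h


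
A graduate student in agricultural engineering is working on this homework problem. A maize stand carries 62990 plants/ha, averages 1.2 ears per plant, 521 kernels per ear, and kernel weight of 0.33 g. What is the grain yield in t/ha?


Y = density * ears * kernels * kw
  = 62990 * 1.2 * 521 * 0.33 g/ha
  = 12995844.84 g/ha
  = 12995.84 kg/ha = 13.00 t/ha


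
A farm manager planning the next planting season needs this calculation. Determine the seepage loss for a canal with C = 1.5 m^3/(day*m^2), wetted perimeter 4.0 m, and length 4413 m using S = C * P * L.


S = C * P * L
  = 1.5 * 4.0 * 4413
  = 26478 m^3/day


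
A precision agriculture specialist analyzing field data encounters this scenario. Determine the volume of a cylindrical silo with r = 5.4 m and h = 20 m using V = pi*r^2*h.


V = pi * r^2 * h
  = pi * 5.4^2 * 20
  = pi * 29.16 * 20
  = 1832.18 m^3


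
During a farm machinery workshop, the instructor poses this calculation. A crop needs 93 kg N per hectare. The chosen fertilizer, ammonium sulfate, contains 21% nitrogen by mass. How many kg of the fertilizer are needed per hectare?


Rate = N_required / (N_content / 100)
     = 93 / (21 / 100)
     = 93 / 0.21
     = 442.86 kg/ha


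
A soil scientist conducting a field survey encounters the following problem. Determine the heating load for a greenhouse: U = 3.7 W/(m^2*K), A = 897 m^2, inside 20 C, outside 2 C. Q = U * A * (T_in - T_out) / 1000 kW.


dT = 20 - (2) = 18 K
Q = U * A * dT
  = 3.7 * 897 * 18
  = 59740.20 W = 59.74 kW


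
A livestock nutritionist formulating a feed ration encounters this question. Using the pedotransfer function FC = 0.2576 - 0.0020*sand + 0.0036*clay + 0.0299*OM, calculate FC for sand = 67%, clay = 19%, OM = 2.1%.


FC = 0.2576 - 0.0020*67 + 0.0036*19 + 0.0299*2.1
   = 0.2576 - 0.1340 + 0.0684 + 0.0628
   = 0.2548


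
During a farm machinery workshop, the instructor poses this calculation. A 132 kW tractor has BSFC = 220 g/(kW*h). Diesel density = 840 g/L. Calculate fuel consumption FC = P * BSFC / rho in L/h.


FC = P * BSFC / rho_fuel
   = 132 * 220 / 840
   = 29040 / 840
   = 34.57 L/h


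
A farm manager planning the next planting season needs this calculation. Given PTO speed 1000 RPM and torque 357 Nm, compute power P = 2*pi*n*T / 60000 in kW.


P = 2*pi*n*T / 60000
  = 2*pi * 1000 * 357 / 60000
  = 2243097.15 / 60000
  = 37.38 kW


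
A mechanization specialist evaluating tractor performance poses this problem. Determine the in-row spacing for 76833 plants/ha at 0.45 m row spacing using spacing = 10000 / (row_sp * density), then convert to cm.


spacing = 10000 / (row_sp * density)
        = 10000 / (0.45 * 76833)
        = 10000 / 34574.85
        = 0.28923 m = 28.92 cm


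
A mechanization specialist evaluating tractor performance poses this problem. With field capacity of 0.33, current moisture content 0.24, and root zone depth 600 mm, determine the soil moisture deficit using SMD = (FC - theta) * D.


SMD = (FC - theta) * D
    = (0.33 - 0.24) * 600
    = 0.090 * 600
    = 54 mm


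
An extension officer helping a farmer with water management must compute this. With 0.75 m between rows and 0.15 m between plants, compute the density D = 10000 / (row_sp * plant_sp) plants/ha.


D = 10000 / (row_sp * plant_sp)
  = 10000 / (0.75 * 0.15)
  = 10000 / 0.1125
  = 88888.89 plants/ha


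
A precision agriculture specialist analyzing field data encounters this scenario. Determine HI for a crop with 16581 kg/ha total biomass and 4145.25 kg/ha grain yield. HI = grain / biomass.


HI = grain_yield / biomass
   = 4145.25 / 16581
   = 0.25


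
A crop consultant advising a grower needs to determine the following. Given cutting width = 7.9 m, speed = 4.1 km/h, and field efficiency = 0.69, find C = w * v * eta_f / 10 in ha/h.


C = w * v * eta_f / 10
  = 7.9 * 4.1 * 0.69 / 10
  = 22.35 / 10
  = 2.23 ha/h


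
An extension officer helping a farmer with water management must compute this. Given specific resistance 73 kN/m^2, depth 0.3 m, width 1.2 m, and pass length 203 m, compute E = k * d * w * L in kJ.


E = k * d * w * L
  = 73 * 0.3 * 1.2 * 203
  = 5334.84 kJ


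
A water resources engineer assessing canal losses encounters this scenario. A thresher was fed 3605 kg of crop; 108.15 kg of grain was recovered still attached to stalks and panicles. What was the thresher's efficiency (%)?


eta = (total - unthreshed) / total * 100
    = (3605 - 108.15) / 3605 * 100
    = 3496.85 / 3605 * 100
    = 97%


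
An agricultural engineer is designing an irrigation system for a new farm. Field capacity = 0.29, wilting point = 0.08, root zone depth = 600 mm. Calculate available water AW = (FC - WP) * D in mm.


AW = (FC - WP) * D
   = (0.29 - 0.08) * 600
   = 0.21 * 600
   = 126 mm


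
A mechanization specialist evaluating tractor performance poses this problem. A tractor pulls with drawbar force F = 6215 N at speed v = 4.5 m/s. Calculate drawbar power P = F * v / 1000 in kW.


P = F * v / 1000
  = 6215 * 4.5 / 1000
  = 27967.50 / 1000
  = 27.97 kW


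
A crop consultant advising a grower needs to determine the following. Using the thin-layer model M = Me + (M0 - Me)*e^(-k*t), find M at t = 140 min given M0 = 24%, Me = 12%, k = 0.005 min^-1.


M = Me + (M0 - Me) * e^(-k*t)
  = 12 + (24 - 12) * e^(-0.005*140)
  = 12 + 12 * e^(-0.700)
  = 12 + 12 * 0.49659
  = 12 + 5.9590
  = 17.96%


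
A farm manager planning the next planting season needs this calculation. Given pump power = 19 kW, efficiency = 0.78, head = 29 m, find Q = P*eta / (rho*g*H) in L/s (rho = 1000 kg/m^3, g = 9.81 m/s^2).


Q = (P * 1000 * eta) / (rho * g * H)
  = (19 * 1000 * 0.78) / (1000 * 9.81 * 29)
  = 14820 / 284490
  = 0.05209 m^3/s = 52.09 L/s


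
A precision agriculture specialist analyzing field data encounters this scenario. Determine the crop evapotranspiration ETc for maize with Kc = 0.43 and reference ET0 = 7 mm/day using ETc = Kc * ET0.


ETc = Kc * ET0
    = 0.43 * 7
    = 3.01 mm/day


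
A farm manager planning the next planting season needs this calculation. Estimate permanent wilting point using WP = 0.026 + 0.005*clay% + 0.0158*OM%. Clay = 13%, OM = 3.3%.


WP = 0.026 + 0.005*13 + 0.0158*3.3
   = 0.026 + 0.0650 + 0.0521
   = 0.1431


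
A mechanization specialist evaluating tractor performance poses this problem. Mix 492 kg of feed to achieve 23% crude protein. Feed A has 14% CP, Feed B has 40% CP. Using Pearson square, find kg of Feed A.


parts_A = CP_b - target = 40 - 23 = 17
parts_B = target - CP_a = 23 - 14 = 9
total_parts = 17 + 9 = 26
Feed A = 492 * 17 / 26 = 321.69 kg
Feed B = 492 * 9 / 26 = 170.31 kg

321.69 kg


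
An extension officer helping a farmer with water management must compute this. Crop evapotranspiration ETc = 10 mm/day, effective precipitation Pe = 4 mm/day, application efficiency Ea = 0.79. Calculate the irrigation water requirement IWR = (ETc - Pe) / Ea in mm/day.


IWR = (ETc - Pe) / Ea
    = (10 - 4) / 0.79
    = 6 / 0.79
    = 7.59 mm/day


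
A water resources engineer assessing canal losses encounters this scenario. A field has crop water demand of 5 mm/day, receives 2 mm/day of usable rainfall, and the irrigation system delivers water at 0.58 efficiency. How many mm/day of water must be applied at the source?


IWR = (ETc - Pe) / Ea
    = (5 - 2) / 0.58
    = 3 / 0.58
    = 5.17 mm/day


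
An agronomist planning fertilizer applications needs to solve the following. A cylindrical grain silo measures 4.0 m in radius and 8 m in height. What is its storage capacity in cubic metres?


V = pi * r^2 * h
  = pi * 4.0^2 * 8
  = pi * 16 * 8
  = 402.12 m^3


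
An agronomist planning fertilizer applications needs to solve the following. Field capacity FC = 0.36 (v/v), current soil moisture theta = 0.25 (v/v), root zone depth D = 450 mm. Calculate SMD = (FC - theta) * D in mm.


SMD = (FC - theta) * D
    = (0.36 - 0.25) * 450
    = 0.110 * 450
    = 49.50 mm


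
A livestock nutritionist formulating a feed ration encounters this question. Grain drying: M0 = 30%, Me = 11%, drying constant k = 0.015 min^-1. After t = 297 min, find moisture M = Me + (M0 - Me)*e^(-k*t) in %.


M = Me + (M0 - Me) * e^(-k*t)
  = 11 + (30 - 11) * e^(-0.015*297)
  = 11 + 19 * e^(-4.455)
  = 11 + 19 * 0.01162
  = 11 + 0.2208
  = 11.22%


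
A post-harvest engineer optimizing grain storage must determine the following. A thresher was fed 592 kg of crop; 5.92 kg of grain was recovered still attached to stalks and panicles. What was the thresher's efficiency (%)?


eta = (total - unthreshed) / total * 100
    = (592 - 5.92) / 592 * 100
    = 586.08 / 592 * 100
    = 99%


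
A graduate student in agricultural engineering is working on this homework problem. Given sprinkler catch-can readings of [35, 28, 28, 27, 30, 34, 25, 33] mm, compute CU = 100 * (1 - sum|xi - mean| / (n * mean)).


xbar = 240 / 8 = 30
sum|xi - xbar| = 24
CU = 100 * (1 - 24 / (8 * 30))
   = 100 * (1 - 0.1000)
   = 90%


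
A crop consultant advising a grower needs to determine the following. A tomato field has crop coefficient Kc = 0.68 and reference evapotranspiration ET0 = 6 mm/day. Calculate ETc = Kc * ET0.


ETc = Kc * ET0
    = 0.68 * 6
    = 4.08 mm/day


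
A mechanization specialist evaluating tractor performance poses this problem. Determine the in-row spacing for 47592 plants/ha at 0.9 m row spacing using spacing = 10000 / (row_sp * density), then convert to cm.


spacing = 10000 / (row_sp * density)
        = 10000 / (0.9 * 47592)
        = 10000 / 42832.80
        = 0.23347 m = 23.35 cm


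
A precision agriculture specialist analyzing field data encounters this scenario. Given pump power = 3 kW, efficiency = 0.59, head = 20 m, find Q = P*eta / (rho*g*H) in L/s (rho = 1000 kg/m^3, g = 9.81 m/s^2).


Q = (P * 1000 * eta) / (rho * g * H)
  = (3 * 1000 * 0.59) / (1000 * 9.81 * 20)
  = 1770 / 196200
  = 0.00902 m^3/s = 9.02 L/s


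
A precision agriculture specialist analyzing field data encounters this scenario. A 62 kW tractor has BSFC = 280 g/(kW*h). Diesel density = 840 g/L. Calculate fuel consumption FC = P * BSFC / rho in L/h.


FC = P * BSFC / rho_fuel
   = 62 * 280 / 840
   = 17360 / 840
   = 20.67 L/h


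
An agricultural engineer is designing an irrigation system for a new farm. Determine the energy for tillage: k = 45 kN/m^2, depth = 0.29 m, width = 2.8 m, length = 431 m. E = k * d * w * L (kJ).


E = k * d * w * L
  = 45 * 0.29 * 2.8 * 431
  = 15748.74 kJ


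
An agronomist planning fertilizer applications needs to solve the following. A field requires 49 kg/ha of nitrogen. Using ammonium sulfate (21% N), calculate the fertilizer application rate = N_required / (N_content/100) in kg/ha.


Rate = N_required / (N_content / 100)
     = 49 / (21 / 100)
     = 49 / 0.21
     = 233.33 kg/ha


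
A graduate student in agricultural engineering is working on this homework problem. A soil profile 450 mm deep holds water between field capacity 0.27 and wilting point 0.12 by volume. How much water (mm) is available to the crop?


AW = (FC - WP) * D
   = (0.27 - 0.12) * 450
   = 0.15 * 450
   = 67.50 mm


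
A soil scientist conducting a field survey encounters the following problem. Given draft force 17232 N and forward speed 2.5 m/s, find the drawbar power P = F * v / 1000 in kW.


P = F * v / 1000
  = 17232 * 2.5 / 1000
  = 43080 / 1000
  = 43.08 kW


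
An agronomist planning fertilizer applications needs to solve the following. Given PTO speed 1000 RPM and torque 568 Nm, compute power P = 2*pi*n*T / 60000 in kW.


P = 2*pi*n*T / 60000
  = 2*pi * 1000 * 568 / 60000
  = 3568849.25 / 60000
  = 59.48 kW


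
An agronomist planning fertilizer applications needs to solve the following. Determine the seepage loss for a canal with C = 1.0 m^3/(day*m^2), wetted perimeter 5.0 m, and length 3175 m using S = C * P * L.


S = C * P * L
  = 1.0 * 5.0 * 3175
  = 15875 m^3/day


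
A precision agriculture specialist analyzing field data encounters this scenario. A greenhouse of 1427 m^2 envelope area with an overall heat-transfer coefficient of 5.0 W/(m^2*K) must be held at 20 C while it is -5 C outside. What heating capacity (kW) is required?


dT = 20 - (-5) = 25 K
Q = U * A * dT
  = 5.0 * 1427 * 25
  = 178375 W = 178.38 kW


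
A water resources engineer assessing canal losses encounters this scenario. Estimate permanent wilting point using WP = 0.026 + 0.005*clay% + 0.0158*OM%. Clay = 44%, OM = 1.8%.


WP = 0.026 + 0.005*44 + 0.0158*1.8
   = 0.026 + 0.2200 + 0.0284
   = 0.2744


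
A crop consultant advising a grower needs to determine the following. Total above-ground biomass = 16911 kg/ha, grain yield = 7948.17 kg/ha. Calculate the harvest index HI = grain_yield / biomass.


HI = grain_yield / biomass
   = 7948.17 / 16911
   = 0.47


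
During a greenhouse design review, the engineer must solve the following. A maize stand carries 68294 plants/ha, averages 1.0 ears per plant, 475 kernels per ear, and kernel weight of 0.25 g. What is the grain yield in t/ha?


Y = density * ears * kernels * kw
  = 68294 * 1.0 * 475 * 0.25 g/ha
  = 8109912.50 g/ha
  = 8109.91 kg/ha = 8.11 t/ha


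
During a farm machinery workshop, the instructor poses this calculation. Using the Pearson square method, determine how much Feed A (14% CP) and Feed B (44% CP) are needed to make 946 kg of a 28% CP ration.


parts_A = CP_b - target = 44 - 28 = 16
parts_B = target - CP_a = 28 - 14 = 14
total_parts = 16 + 14 = 30
Feed A = 946 * 16 / 30 = 504.53 kg
Feed B = 946 * 14 / 30 = 441.47 kg

504.53 kg


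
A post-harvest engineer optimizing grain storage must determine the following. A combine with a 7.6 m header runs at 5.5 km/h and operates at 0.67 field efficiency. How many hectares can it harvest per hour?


C = w * v * eta_f / 10
  = 7.6 * 5.5 * 0.67 / 10
  = 28.01 / 10
  = 2.80 ha/h


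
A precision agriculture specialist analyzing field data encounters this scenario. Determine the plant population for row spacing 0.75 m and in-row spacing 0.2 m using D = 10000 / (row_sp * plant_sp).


D = 10000 / (row_sp * plant_sp)
  = 10000 / (0.75 * 0.2)
  = 10000 / 0.1500
  = 66666.67 plants/ha


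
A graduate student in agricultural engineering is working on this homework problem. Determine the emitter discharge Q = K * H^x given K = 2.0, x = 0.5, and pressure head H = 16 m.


Q = K * H^x
  = 2.0 * 16^0.5
  = 2.0 * 4
  = 8 L/h


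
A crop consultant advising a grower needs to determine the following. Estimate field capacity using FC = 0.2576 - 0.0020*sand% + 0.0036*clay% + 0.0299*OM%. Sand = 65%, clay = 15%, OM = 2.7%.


FC = 0.2576 - 0.0020*65 + 0.0036*15 + 0.0299*2.7
   = 0.2576 - 0.1300 + 0.0540 + 0.0807
   = 0.2623


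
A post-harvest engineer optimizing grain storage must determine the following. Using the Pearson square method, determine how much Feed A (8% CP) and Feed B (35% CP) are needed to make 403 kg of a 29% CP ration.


parts_A = CP_b - target = 35 - 29 = 6
parts_B = target - CP_a = 29 - 8 = 21
total_parts = 6 + 21 = 27
Feed A = 403 * 6 / 27 = 89.56 kg
Feed B = 403 * 21 / 27 = 313.44 kg

89.56 kg


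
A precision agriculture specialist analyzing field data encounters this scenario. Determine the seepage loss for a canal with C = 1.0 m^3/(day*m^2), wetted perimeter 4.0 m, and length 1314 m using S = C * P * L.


S = C * P * L
  = 1.0 * 4.0 * 1314
  = 5256 m^3/day


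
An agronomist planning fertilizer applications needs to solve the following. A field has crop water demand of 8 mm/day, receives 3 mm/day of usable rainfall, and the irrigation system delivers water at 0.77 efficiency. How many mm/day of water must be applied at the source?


IWR = (ETc - Pe) / Ea
    = (8 - 3) / 0.77
    = 5 / 0.77
    = 6.49 mm/day


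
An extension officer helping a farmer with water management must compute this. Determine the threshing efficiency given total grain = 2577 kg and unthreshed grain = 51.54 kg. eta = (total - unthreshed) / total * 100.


eta = (total - unthreshed) / total * 100
    = (2577 - 51.54) / 2577 * 100
    = 2525.46 / 2577 * 100
    = 98%


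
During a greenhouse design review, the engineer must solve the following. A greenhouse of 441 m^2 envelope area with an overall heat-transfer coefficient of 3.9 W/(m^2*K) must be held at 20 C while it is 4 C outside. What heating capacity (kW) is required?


dT = 20 - (4) = 16 K
Q = U * A * dT
  = 3.9 * 441 * 16
  = 27518.40 W = 27.52 kW


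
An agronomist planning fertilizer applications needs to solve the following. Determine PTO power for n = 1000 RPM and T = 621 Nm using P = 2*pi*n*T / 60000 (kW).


P = 2*pi*n*T / 60000
  = 2*pi * 1000 * 621 / 60000
  = 3901858.08 / 60000
  = 65.03 kW


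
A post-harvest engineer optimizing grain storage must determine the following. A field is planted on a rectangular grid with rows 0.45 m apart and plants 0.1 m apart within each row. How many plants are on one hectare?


D = 10000 / (row_sp * plant_sp)
  = 10000 / (0.45 * 0.1)
  = 10000 / 0.0450
  = 222222.22 plants/ha


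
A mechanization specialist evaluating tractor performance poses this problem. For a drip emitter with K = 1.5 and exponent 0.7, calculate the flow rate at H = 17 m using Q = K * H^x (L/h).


Q = K * H^x
  = 1.5 * 17^0.7
  = 1.5 * 7.2663
  = 10.90 L/h


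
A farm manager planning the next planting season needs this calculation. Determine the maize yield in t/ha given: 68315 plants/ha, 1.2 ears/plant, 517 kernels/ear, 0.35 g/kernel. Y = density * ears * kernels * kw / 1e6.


Y = density * ears * kernels * kw
  = 68315 * 1.2 * 517 * 0.35 g/ha
  = 14833919.10 g/ha
  = 14833.92 kg/ha = 14.83 t/ha


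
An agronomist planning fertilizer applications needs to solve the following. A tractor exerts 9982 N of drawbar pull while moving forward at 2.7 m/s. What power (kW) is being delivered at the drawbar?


P = F * v / 1000
  = 9982 * 2.7 / 1000
  = 26951.40 / 1000
  = 26.95 kW


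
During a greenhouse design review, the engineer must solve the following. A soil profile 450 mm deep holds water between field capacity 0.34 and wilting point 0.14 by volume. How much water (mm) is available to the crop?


AW = (FC - WP) * D
   = (0.34 - 0.14) * 450
   = 0.20 * 450
   = 90 mm


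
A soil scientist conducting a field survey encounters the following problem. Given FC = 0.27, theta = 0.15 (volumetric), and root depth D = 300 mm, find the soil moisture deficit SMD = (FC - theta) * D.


SMD = (FC - theta) * D
    = (0.27 - 0.15) * 300
    = 0.120 * 300
    = 36 mm


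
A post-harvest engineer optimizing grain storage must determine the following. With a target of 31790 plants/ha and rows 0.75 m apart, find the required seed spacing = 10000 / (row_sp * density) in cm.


spacing = 10000 / (row_sp * density)
        = 10000 / (0.75 * 31790)
        = 10000 / 23842.50
        = 0.41942 m = 41.94 cm


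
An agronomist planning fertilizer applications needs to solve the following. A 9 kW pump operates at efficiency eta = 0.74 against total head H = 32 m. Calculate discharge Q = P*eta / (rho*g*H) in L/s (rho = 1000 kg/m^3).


Q = (P * 1000 * eta) / (rho * g * H)
  = (9 * 1000 * 0.74) / (1000 * 9.81 * 32)
  = 6660 / 313920
  = 0.02122 m^3/s = 21.22 L/s


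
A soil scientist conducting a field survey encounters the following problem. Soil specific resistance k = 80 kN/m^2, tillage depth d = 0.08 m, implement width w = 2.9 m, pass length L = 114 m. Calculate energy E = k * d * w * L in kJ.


E = k * d * w * L
  = 80 * 0.08 * 2.9 * 114
  = 2115.84 kJ


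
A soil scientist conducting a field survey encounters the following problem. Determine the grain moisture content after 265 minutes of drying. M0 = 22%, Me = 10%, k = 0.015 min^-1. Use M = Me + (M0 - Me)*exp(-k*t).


M = Me + (M0 - Me) * e^(-k*t)
  = 10 + (22 - 10) * e^(-0.015*265)
  = 10 + 12 * e^(-3.975)
  = 10 + 12 * 0.01878
  = 10 + 0.2254
  = 10.23%


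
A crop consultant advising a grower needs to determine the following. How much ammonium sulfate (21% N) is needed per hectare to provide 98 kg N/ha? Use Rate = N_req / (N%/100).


Rate = N_required / (N_content / 100)
     = 98 / (21 / 100)
     = 98 / 0.21
     = 466.67 kg/ha


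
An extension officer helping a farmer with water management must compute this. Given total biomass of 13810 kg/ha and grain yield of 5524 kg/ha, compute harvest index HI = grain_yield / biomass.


HI = grain_yield / biomass
   = 5524 / 13810
   = 0.40


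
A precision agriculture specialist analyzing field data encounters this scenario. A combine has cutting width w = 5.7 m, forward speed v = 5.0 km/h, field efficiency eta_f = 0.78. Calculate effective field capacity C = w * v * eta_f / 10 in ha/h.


C = w * v * eta_f / 10
  = 5.7 * 5.0 * 0.78 / 10
  = 22.23 / 10
  = 2.22 ha/h


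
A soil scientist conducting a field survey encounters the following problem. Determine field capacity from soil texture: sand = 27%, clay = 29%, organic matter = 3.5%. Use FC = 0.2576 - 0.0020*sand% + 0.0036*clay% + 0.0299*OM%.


FC = 0.2576 - 0.0020*27 + 0.0036*29 + 0.0299*3.5
   = 0.2576 - 0.0540 + 0.1044 + 0.1047
   = 0.4127


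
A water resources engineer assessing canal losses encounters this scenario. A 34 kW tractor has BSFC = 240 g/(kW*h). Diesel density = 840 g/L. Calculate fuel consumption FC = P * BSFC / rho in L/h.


FC = P * BSFC / rho_fuel
   = 34 * 240 / 840
   = 8160 / 840
   = 9.71 L/h


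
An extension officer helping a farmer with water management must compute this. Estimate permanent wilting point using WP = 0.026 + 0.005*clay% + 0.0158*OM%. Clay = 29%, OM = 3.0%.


WP = 0.026 + 0.005*29 + 0.0158*3.0
   = 0.026 + 0.1450 + 0.0474
   = 0.2184


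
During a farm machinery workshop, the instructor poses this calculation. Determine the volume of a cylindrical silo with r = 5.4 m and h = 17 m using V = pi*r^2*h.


V = pi * r^2 * h
  = pi * 5.4^2 * 17
  = pi * 29.16 * 17
  = 1557.35 m^3


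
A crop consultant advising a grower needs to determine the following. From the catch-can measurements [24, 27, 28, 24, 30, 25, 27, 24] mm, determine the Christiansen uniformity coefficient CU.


xbar = 209 / 8 = 26.125
sum|xi - xbar| = 15
CU = 100 * (1 - 15 / (8 * 26.125))
   = 100 * (1 - 0.0718)
   = 92.82%


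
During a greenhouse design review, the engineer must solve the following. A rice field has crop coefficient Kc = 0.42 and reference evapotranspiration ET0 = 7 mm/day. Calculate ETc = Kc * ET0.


ETc = Kc * ET0
    = 0.42 * 7
    = 2.94 mm/day


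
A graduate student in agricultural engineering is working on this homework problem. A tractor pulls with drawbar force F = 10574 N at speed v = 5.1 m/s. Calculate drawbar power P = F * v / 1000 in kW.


P = F * v / 1000
  = 10574 * 5.1 / 1000
  = 53927.40 / 1000
  = 53.93 kW


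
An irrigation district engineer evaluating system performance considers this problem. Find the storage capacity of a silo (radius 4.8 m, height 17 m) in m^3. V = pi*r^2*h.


V = pi * r^2 * h
  = pi * 4.8^2 * 17
  = pi * 23.04 * 17
  = 1230.50 m^3


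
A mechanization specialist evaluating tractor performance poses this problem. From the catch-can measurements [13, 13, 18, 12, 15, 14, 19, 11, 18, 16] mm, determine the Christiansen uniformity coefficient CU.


xbar = 149 / 10 = 14.900
sum|xi - xbar| = 23
CU = 100 * (1 - 23 / (10 * 14.900))
   = 100 * (1 - 0.1544)
   = 84.56%


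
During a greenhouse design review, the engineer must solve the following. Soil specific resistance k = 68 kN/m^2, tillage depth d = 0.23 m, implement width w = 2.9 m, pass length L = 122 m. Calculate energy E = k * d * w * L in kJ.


E = k * d * w * L
  = 68 * 0.23 * 2.9 * 122
  = 5533.43 kJ


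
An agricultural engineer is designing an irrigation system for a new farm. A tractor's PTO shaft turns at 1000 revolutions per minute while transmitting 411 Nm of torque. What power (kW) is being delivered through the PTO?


P = 2*pi*n*T / 60000
  = 2*pi * 1000 * 411 / 60000
  = 2582389.16 / 60000
  = 43.04 kW


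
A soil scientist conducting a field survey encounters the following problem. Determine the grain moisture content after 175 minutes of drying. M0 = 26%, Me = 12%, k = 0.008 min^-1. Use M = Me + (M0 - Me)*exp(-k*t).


M = Me + (M0 - Me) * e^(-k*t)
  = 12 + (26 - 12) * e^(-0.008*175)
  = 12 + 14 * e^(-1.400)
  = 12 + 14 * 0.24660
  = 12 + 3.4524
  = 15.45%


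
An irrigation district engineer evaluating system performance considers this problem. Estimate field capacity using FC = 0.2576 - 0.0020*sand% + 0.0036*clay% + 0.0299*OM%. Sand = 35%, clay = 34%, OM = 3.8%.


FC = 0.2576 - 0.0020*35 + 0.0036*34 + 0.0299*3.8
   = 0.2576 - 0.0700 + 0.1224 + 0.1136
   = 0.4236


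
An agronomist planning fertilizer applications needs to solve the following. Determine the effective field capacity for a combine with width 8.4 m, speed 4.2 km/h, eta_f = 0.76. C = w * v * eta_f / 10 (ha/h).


C = w * v * eta_f / 10
  = 8.4 * 4.2 * 0.76 / 10
  = 26.81 / 10
  = 2.68 ha/h


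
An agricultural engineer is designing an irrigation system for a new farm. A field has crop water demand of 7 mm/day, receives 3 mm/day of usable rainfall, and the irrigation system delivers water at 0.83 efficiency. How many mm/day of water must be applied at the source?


IWR = (ETc - Pe) / Ea
    = (7 - 3) / 0.83
    = 4 / 0.83
    = 4.82 mm/day


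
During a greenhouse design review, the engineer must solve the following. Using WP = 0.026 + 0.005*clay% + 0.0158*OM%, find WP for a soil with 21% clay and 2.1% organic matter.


WP = 0.026 + 0.005*21 + 0.0158*2.1
   = 0.026 + 0.1050 + 0.0332
   = 0.1642


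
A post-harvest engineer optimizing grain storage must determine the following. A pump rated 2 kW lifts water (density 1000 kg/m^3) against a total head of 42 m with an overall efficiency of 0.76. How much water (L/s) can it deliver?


Q = (P * 1000 * eta) / (rho * g * H)
  = (2 * 1000 * 0.76) / (1000 * 9.81 * 42)
  = 1520 / 412020
  = 0.00369 m^3/s = 3.69 L/s


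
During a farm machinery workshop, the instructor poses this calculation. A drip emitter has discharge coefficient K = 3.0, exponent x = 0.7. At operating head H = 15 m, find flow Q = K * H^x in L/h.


Q = K * H^x
  = 3.0 * 15^0.7
  = 3.0 * 6.6568
  = 19.97 L/h


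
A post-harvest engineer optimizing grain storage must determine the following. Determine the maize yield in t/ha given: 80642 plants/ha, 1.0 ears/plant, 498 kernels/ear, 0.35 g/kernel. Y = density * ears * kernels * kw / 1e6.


Y = density * ears * kernels * kw
  = 80642 * 1.0 * 498 * 0.35 g/ha
  = 14055900.60 g/ha
  = 14055.90 kg/ha = 14.06 t/ha


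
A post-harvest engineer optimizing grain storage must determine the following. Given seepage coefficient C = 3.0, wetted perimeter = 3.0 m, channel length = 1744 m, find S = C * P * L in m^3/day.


S = C * P * L
  = 3.0 * 3.0 * 1744
  = 15696 m^3/day


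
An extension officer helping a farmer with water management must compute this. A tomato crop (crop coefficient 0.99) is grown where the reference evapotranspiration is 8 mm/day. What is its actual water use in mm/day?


ETc = Kc * ET0
    = 0.99 * 8
    = 7.92 mm/day


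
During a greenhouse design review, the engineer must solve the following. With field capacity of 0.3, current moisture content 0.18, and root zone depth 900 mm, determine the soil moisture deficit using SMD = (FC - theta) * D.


SMD = (FC - theta) * D
    = (0.3 - 0.18) * 900
    = 0.120 * 900
    = 108 mm


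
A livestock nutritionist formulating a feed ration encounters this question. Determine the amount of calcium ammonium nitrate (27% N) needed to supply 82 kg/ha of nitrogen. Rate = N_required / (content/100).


Rate = N_required / (N_content / 100)
     = 82 / (27 / 100)
     = 82 / 0.27
     = 303.70 kg/ha


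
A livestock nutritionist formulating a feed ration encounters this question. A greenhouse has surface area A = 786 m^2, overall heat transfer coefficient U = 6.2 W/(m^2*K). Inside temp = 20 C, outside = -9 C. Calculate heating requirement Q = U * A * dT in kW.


dT = 20 - (-9) = 29 K
Q = U * A * dT
  = 6.2 * 786 * 29
  = 141322.80 W = 141.32 kW


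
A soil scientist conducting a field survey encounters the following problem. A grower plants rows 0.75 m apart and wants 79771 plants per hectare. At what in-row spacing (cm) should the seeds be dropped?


spacing = 10000 / (row_sp * density)
        = 10000 / (0.75 * 79771)
        = 10000 / 59828.25
        = 0.16715 m = 16.71 cm


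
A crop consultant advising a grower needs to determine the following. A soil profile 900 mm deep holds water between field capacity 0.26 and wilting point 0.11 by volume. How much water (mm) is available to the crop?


AW = (FC - WP) * D
   = (0.26 - 0.11) * 900
   = 0.15 * 900
   = 135 mm


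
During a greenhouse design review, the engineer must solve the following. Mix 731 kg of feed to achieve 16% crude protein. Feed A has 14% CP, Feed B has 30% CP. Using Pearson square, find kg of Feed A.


parts_A = CP_b - target = 30 - 16 = 14
parts_B = target - CP_a = 16 - 14 = 2
total_parts = 14 + 2 = 16
Feed A = 731 * 14 / 16 = 639.63 kg
Feed B = 731 * 2 / 16 = 91.38 kg

639.63 kg


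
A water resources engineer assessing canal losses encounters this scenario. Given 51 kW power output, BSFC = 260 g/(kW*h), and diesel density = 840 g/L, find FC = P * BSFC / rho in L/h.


FC = P * BSFC / rho_fuel
   = 51 * 260 / 840
   = 13260 / 840
   = 15.79 L/h


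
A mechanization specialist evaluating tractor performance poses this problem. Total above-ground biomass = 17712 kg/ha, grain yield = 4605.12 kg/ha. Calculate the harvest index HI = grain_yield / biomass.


HI = grain_yield / biomass
   = 4605.12 / 17712
   = 0.26


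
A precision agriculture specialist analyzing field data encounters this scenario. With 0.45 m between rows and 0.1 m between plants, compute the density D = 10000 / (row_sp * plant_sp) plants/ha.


D = 10000 / (row_sp * plant_sp)
  = 10000 / (0.45 * 0.1)
  = 10000 / 0.0450
  = 222222.22 plants/ha


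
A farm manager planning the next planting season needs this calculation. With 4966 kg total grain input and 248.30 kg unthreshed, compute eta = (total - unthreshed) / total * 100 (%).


eta = (total - unthreshed) / total * 100
    = (4966 - 248.30) / 4966 * 100
    = 4717.70 / 4966 * 100
    = 95%


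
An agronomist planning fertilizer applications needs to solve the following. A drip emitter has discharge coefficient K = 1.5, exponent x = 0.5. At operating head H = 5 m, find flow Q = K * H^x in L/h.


Q = K * H^x
  = 1.5 * 5^0.5
  = 1.5 * 2.2361
  = 3.35 L/h


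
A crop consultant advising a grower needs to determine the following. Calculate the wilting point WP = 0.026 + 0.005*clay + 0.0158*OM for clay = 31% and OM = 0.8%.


WP = 0.026 + 0.005*31 + 0.0158*0.8
   = 0.026 + 0.1550 + 0.0126
   = 0.1936


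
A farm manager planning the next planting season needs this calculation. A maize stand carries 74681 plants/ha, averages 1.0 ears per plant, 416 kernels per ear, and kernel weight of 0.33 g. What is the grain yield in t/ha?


Y = density * ears * kernels * kw
  = 74681 * 1.0 * 416 * 0.33 g/ha
  = 10252207.68 g/ha
  = 10252.21 kg/ha = 10.25 t/ha


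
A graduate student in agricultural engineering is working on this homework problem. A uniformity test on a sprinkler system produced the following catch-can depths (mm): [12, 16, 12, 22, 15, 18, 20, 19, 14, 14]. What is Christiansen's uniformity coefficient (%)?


xbar = 162 / 10 = 16.200
sum|xi - xbar| = 28.400
CU = 100 * (1 - 28.400 / (10 * 16.200))
   = 100 * (1 - 0.1753)
   = 82.47%


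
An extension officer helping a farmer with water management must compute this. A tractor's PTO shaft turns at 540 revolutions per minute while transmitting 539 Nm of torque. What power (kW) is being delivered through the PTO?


P = 2*pi*n*T / 60000
  = 2*pi * 540 * 539 / 60000
  = 1828783.92 / 60000
  = 30.48 kW


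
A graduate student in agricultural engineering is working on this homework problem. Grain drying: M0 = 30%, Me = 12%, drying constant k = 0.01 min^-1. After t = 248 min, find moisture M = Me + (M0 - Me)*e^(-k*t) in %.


M = Me + (M0 - Me) * e^(-k*t)
  = 12 + (30 - 12) * e^(-0.01*248)
  = 12 + 18 * e^(-2.480)
  = 12 + 18 * 0.08374
  = 12 + 1.5074
  = 13.51%


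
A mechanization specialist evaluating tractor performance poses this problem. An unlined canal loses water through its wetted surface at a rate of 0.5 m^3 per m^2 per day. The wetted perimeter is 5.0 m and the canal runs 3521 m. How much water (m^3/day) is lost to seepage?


S = C * P * L
  = 0.5 * 5.0 * 3521
  = 8802.50 m^3/day


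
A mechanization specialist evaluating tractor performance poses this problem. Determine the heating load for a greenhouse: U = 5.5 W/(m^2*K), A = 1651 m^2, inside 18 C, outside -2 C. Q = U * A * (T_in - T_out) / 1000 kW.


dT = 18 - (-2) = 20 K
Q = U * A * dT
  = 5.5 * 1651 * 20
  = 181610 W = 181.61 kW


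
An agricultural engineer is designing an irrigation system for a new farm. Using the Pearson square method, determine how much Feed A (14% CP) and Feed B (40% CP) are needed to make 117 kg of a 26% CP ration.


parts_A = CP_b - target = 40 - 26 = 14
parts_B = target - CP_a = 26 - 14 = 12
total_parts = 14 + 12 = 26
Feed A = 117 * 14 / 26 = 63 kg
Feed B = 117 * 12 / 26 = 54 kg

63 kg


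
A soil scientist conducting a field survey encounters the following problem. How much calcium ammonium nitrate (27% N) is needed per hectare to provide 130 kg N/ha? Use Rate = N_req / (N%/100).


Rate = N_required / (N_content / 100)
     = 130 / (27 / 100)
     = 130 / 0.27
     = 481.48 kg/ha


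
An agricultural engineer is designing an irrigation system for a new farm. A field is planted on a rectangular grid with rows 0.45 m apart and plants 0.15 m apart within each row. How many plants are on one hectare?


D = 10000 / (row_sp * plant_sp)
  = 10000 / (0.45 * 0.15)
  = 10000 / 0.0675
  = 148148.15 plants/ha


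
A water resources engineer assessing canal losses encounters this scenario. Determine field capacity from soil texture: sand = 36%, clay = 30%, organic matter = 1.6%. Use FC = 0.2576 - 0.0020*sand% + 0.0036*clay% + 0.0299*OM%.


FC = 0.2576 - 0.0020*36 + 0.0036*30 + 0.0299*1.6
   = 0.2576 - 0.0720 + 0.1080 + 0.0478
   = 0.3414


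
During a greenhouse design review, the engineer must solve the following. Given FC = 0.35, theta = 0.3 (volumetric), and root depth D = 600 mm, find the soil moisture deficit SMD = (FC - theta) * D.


SMD = (FC - theta) * D
    = (0.35 - 0.3) * 600
    = 0.050 * 600
    = 30 mm


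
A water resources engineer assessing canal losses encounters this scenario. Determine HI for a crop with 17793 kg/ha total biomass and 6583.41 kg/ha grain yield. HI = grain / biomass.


HI = grain_yield / biomass
   = 6583.41 / 17793
   = 0.37


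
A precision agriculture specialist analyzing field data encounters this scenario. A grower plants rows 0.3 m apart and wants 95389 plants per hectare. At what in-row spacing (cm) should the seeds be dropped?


spacing = 10000 / (row_sp * density)
        = 10000 / (0.3 * 95389)
        = 10000 / 28616.70
        = 0.34945 m = 34.94 cm


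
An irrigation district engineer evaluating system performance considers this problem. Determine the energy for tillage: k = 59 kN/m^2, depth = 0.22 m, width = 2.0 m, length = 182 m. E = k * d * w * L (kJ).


E = k * d * w * L
  = 59 * 0.22 * 2.0 * 182
  = 4724.72 kJ


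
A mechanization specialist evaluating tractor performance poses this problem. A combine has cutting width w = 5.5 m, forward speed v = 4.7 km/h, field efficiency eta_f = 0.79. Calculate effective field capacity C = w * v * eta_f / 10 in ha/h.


C = w * v * eta_f / 10
  = 5.5 * 4.7 * 0.79 / 10
  = 20.42 / 10
  = 2.04 ha/h


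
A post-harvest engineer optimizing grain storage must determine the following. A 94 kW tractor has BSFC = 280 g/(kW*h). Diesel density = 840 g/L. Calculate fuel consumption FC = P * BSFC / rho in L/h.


FC = P * BSFC / rho_fuel
   = 94 * 280 / 840
   = 26320 / 840
   = 31.33 L/h


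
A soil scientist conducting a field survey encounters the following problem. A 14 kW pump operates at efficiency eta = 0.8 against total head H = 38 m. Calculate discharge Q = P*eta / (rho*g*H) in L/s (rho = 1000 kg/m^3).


Q = (P * 1000 * eta) / (rho * g * H)
  = (14 * 1000 * 0.8) / (1000 * 9.81 * 38)
  = 11200 / 372780
  = 0.03004 m^3/s = 30.04 L/s


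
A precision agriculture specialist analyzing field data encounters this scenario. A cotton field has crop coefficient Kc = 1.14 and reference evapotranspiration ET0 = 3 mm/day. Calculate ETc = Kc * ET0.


ETc = Kc * ET0
    = 1.14 * 3
    = 3.42 mm/day
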